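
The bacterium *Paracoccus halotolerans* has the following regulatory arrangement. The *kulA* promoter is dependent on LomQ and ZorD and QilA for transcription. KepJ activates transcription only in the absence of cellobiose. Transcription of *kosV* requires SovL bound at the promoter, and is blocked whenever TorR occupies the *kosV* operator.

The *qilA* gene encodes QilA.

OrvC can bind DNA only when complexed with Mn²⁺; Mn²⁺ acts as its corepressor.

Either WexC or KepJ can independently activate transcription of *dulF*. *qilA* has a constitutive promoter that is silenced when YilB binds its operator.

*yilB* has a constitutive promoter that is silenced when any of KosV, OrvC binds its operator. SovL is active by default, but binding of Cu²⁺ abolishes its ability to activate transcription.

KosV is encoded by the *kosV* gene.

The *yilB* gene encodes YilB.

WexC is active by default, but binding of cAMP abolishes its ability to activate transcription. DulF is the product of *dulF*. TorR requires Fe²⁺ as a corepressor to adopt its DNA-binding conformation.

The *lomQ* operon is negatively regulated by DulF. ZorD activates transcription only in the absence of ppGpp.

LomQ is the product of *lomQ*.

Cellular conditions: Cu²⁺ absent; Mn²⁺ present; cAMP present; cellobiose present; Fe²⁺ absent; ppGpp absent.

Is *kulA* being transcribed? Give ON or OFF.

ON

cAMP is present, so WexC is inactive.
Cellobiose is present, so KepJ is inactive.
No activator is available at the *dulF* promoter, so *dulF* is not transcribed.
So DulF is not produced.
With no repressor bound, *lomQ* is transcribed.
So LomQ is produced and active.
ppGpp is absent, so ZorD is active.
Fe²⁺ is absent, so TorR is inactive.
Cu²⁺ is absent, so SovL is active.
No repressor is bound and SovL is active, so *kosV* is transcribed.
So KosV is produced and active.
Mn²⁺ is present, so OrvC is active.
With repressor KosV bound, *yilB* is not transcribed.
So YilB is not produced.
With no repressor bound, *qilA* is transcribed.
So QilA is produced and active.
No repressor is bound and LomQ and ZorD and QilA are active, so *kulA* is transcribed.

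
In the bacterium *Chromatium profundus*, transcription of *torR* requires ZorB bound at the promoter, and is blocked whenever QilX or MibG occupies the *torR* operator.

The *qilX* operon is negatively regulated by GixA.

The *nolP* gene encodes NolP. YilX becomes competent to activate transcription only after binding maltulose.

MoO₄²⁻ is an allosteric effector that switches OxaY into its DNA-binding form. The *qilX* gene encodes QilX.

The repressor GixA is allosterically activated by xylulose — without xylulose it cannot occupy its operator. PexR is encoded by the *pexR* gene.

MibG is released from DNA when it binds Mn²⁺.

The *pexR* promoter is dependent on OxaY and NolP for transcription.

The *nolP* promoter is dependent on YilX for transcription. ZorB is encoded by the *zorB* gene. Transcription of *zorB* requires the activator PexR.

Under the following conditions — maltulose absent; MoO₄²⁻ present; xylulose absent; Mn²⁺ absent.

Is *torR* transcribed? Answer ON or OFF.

OFF

Xylulose is absent, so GixA is inactive.
With no repressor bound, *qilX* is transcribed.
So QilX is produced and active.
MoO₄²⁻ is present, so OxaY is active.
Maltulose is absent, so YilX is inactive.
Required activator YilX is absent, so *nolP* is not transcribed.
So NolP is not produced.
Required activator NolP is absent, so *pexR* is not transcribed.
So PexR is not produced.
Required activator PexR is absent, so *zorB* is not transcribed.
So ZorB is not produced.
Mn²⁺ is absent, so MibG is active.
With repressor QilX bound, *torR* is not transcribed.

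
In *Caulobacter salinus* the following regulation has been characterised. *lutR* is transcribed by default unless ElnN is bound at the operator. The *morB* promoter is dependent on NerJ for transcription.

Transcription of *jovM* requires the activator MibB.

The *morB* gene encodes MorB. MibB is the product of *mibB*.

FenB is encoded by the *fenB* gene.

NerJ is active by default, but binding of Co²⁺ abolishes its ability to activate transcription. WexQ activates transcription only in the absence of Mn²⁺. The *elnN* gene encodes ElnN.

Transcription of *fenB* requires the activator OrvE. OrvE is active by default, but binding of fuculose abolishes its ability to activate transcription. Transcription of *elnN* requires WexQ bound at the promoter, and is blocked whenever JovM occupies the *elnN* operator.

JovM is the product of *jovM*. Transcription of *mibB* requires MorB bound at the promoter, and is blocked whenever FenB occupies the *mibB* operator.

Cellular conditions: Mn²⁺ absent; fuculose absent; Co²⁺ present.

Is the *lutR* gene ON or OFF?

Fuculose is absent, so OrvE is active.
No repressor is bound and OrvE is active, so *fenB* is transcribed.
So FenB is produced and active.
Co²⁺ is present, so NerJ is inactive.
Required activator NerJ is absent, so *morB* is not transcribed.
So MorB is not produced.
With repressor FenB bound, *mibB* is not transcribed.
So MibB is not produced.
Required activator MibB is absent, so *jovM* is not transcribed.
So JovM is not produced.
Mn²⁺ is absent, so WexQ is active.
No repressor is bound and WexQ is active, so *elnN* is transcribed.
So ElnN is produced and active.
With repressor ElnN bound, *lutR* is not transcribed.

OFF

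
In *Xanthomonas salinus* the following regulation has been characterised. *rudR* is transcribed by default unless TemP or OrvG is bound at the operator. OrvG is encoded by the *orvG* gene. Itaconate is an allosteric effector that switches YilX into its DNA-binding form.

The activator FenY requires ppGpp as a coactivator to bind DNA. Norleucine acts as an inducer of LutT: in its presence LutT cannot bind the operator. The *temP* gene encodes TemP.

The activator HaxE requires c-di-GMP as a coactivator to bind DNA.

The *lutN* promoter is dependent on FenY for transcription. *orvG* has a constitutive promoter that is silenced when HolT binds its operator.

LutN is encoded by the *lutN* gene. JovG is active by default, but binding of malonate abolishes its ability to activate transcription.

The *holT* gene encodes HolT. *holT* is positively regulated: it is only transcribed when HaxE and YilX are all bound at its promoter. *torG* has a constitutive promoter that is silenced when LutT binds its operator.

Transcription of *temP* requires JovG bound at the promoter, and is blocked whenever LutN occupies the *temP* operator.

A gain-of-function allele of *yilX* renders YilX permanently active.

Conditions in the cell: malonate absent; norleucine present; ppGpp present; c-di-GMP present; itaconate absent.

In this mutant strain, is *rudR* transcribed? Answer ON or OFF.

ppGpp is present, so FenY is active.
No repressor is bound and FenY is active, so *lutN* is transcribed.
So LutN is produced and active.
Malonate is absent, so JovG is active.
With repressor LutN bound, *temP* is not transcribed.
So TemP is not produced.
c-di-GMP is present, so HaxE is active.
YilX is constitutively active in this strain.
No repressor is bound and HaxE and YilX are active, so *holT* is transcribed.
So HolT is produced and active.
With repressor HolT bound, *orvG* is not transcribed.
So OrvG is not produced.
With no repressor bound, *rudR* is transcribed.

ON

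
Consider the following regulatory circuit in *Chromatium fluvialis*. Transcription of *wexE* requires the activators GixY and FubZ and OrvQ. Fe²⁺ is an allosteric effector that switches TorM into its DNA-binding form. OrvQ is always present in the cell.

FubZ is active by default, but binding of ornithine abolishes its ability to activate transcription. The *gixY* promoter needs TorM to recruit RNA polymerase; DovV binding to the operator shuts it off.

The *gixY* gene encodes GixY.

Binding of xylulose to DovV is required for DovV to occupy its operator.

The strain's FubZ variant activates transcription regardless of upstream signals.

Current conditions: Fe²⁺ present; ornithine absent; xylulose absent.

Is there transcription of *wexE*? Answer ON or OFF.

Fe²⁺ is present, so TorM is active.
Xylulose is absent, so DovV is inactive.
No repressor is bound and TorM is active, so *gixY* is transcribed.
So GixY is produced and active.
FubZ is constitutively active in this strain.
OrvQ is produced constitutively and is active.
No repressor is bound and GixY and FubZ and OrvQ are active, so *wexE* is transcribed.

ON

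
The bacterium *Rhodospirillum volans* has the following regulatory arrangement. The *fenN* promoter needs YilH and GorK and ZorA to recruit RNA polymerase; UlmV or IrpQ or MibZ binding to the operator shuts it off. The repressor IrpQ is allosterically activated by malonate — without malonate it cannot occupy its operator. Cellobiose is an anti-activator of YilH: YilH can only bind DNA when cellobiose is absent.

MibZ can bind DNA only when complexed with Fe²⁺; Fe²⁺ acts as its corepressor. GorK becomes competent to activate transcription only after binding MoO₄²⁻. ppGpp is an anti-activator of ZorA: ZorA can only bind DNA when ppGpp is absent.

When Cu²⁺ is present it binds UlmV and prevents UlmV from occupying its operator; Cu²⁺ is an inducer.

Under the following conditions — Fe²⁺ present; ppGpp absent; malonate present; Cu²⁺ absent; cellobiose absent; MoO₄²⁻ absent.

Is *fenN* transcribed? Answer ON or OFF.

Cellobiose is absent, so YilH is active.
MoO₄²⁻ is absent, so GorK is inactive.
Cu²⁺ is absent, so UlmV is active.
Malonate is present, so IrpQ is active.
ppGpp is absent, so ZorA is active.
Fe²⁺ is present, so MibZ is active.
With repressor UlmV bound, *fenN* is not transcribed.

OFF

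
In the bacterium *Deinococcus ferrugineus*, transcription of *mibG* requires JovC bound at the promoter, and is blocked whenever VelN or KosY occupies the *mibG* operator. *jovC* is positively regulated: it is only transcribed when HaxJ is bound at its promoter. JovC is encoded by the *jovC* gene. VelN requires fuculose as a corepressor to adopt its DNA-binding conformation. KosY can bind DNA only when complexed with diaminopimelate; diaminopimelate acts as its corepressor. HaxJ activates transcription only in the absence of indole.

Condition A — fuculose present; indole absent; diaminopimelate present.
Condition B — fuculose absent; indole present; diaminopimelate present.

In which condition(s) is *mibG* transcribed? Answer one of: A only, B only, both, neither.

Condition A:
Fuculose is present, so VelN is active.
Indole is absent, so HaxJ is active.
No repressor is bound and HaxJ is active, so *jovC* is transcribed.
So JovC is produced and active.
Diaminopimelate is present, so KosY is active.
With repressor VelN bound, *mibG* is not transcribed.
→ *mibG* is OFF in A.
Condition B:
Fuculose is absent, so VelN is inactive.
Indole is present, so HaxJ is inactive.
Required activator HaxJ is absent, so *jovC* is not transcribed.
So JovC is not produced.
Diaminopimelate is present, so KosY is active.
With repressor KosY bound, *mibG* is not transcribed.
→ *mibG* is OFF in B.

neither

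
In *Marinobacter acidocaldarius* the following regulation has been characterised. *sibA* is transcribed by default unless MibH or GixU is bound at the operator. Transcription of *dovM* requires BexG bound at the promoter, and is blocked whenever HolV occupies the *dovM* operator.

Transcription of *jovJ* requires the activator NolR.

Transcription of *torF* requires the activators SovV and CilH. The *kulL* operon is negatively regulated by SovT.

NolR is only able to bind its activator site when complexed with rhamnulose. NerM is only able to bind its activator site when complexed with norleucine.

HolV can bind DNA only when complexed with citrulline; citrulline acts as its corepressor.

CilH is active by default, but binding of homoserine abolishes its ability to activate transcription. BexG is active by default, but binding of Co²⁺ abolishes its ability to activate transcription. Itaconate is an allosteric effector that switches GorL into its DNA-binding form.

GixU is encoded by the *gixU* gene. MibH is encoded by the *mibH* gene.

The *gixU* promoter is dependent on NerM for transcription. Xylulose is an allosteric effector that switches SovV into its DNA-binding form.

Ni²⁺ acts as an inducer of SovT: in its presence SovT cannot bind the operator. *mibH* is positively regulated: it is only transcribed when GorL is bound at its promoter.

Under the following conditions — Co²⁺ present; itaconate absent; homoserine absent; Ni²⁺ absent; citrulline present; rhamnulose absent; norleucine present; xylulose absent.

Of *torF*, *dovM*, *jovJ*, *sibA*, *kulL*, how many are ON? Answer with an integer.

0

Xylulose is absent, so SovV is inactive.
Homoserine is absent, so CilH is active.
Required activator SovV is absent, so *torF* is not transcribed.
→ *torF* is OFF.
Citrulline is present, so HolV is active.
Co²⁺ is present, so BexG is inactive.
With repressor HolV bound, *dovM* is not transcribed.
→ *dovM* is OFF.
Rhamnulose is absent, so NolR is inactive.
Required activator NolR is absent, so *jovJ* is not transcribed.
→ *jovJ* is OFF.
Itaconate is absent, so GorL is inactive.
Required activator GorL is absent, so *mibH* is not transcribed.
So MibH is not produced.
Norleucine is present, so NerM is active.
No repressor is bound and NerM is active, so *gixU* is transcribed.
So GixU is produced and active.
With repressor GixU bound, *sibA* is not transcribed.
→ *sibA* is OFF.
Ni²⁺ is absent, so SovT is active.
With repressor SovT bound, *kulL* is not transcribed.
→ *kulL* is OFF.
0 of the 5 genes are transcribed.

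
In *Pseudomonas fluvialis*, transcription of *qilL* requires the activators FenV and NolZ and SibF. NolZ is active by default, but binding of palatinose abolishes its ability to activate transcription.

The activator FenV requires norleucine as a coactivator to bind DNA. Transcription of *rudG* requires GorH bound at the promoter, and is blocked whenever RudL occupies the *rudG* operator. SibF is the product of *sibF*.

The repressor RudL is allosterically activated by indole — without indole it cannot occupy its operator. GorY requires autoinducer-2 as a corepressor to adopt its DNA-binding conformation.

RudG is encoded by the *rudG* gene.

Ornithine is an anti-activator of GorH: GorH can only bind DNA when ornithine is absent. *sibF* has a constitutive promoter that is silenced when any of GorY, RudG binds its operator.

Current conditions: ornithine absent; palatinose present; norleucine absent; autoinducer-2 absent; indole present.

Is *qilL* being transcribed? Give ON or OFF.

Norleucine is absent, so FenV is inactive.
Palatinose is present, so NolZ is inactive.
Autoinducer-2 is absent, so GorY is inactive.
Indole is present, so RudL is active.
Ornithine is absent, so GorH is active.
With repressor RudL bound, *rudG* is not transcribed.
So RudG is not produced.
With no repressor bound, *sibF* is transcribed.
So SibF is produced and active.
Required activator FenV is absent, so *qilL* is not transcribed.

OFF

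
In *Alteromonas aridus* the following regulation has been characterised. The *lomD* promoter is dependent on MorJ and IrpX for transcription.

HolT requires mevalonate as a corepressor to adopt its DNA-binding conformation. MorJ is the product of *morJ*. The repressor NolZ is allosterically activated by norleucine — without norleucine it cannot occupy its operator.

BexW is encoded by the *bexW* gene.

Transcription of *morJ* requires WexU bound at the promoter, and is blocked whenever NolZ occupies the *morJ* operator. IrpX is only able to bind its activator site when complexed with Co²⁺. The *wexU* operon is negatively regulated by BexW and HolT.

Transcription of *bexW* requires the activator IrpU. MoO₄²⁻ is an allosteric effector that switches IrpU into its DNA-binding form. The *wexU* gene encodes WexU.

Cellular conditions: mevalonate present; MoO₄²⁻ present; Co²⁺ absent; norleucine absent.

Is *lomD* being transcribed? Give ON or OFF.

Norleucine is absent, so NolZ is inactive.
MoO₄²⁻ is present, so IrpU is active.
No repressor is bound and IrpU is active, so *bexW* is transcribed.
So BexW is produced and active.
Mevalonate is present, so HolT is active.
With repressor BexW bound, *wexU* is not transcribed.
So WexU is not produced.
Required activator WexU is absent, so *morJ* is not transcribed.
So MorJ is not produced.
Co²⁺ is absent, so IrpX is inactive.
Required activator MorJ is absent, so *lomD* is not transcribed.

OFF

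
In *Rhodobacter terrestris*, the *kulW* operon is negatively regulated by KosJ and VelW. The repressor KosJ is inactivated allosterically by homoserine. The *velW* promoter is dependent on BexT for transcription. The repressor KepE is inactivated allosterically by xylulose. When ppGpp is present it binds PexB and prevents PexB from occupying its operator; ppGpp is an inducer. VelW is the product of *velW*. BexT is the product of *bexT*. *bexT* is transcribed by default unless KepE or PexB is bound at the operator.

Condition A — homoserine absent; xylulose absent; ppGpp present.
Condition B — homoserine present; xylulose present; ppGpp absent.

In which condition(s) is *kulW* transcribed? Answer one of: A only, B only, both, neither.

B only

Condition A:
Homoserine is absent, so KosJ is active.
Xylulose is absent, so KepE is active.
ppGpp is present, so PexB is inactive.
With repressor KepE bound, *bexT* is not transcribed.
So BexT is not produced.
Required activator BexT is absent, so *velW* is not transcribed.
So VelW is not produced.
With repressor KosJ bound, *kulW* is not transcribed.
→ *kulW* is OFF in A.
Condition B:
Homoserine is present, so KosJ is inactive.
Xylulose is present, so KepE is inactive.
ppGpp is absent, so PexB is active.
With repressor PexB bound, *bexT* is not transcribed.
So BexT is not produced.
Required activator BexT is absent, so *velW* is not transcribed.
So VelW is not produced.
With no repressor bound, *kulW* is transcribed.
→ *kulW* is ON in B.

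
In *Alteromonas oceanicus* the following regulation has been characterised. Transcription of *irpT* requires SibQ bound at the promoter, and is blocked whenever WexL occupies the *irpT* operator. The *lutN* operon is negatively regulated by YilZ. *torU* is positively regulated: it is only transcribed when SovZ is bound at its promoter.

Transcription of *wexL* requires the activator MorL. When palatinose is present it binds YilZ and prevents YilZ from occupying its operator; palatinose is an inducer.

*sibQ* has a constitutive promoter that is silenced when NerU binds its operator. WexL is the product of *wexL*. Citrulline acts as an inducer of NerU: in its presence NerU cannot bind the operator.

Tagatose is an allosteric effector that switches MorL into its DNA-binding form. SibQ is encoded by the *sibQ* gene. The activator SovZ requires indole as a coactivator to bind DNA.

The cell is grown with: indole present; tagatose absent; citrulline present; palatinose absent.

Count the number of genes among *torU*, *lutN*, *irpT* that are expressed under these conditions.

Indole is present, so SovZ is active.
No repressor is bound and SovZ is active, so *torU* is transcribed.
→ *torU* is ON.
Palatinose is absent, so YilZ is active.
With repressor YilZ bound, *lutN* is not transcribed.
→ *lutN* is OFF.
Tagatose is absent, so MorL is inactive.
Required activator MorL is absent, so *wexL* is not transcribed.
So WexL is not produced.
Citrulline is present, so NerU is inactive.
With no repressor bound, *sibQ* is transcribed.
So SibQ is produced and active.
No repressor is bound and SibQ is active, so *irpT* is transcribed.
→ *irpT* is ON.
2 of the 3 genes are transcribed.

2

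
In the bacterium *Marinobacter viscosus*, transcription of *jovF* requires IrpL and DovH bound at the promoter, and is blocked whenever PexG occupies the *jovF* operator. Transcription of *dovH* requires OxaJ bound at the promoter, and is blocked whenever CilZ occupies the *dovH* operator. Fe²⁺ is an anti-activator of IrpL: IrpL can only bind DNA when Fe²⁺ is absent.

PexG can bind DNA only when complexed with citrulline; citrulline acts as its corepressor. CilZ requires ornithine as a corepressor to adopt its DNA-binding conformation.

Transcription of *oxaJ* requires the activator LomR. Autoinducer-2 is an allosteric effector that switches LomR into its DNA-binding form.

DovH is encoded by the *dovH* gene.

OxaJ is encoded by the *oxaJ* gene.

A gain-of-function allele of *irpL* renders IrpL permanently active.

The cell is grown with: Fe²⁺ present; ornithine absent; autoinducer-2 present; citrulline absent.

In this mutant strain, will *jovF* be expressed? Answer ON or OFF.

ON

IrpL is constitutively active in this strain.
Autoinducer-2 is present, so LomR is active.
No repressor is bound and LomR is active, so *oxaJ* is transcribed.
So OxaJ is produced and active.
Ornithine is absent, so CilZ is inactive.
No repressor is bound and OxaJ is active, so *dovH* is transcribed.
So DovH is produced and active.
Citrulline is absent, so PexG is inactive.
No repressor is bound and IrpL and DovH are active, so *jovF* is transcribed.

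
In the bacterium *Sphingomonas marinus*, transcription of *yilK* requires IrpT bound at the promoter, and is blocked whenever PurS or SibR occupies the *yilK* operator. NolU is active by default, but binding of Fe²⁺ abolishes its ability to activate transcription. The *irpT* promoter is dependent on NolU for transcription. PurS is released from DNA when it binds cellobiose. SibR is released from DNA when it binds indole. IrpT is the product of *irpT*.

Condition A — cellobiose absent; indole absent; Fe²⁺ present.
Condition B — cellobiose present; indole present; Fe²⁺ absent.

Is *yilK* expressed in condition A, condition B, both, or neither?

Condition A:
Cellobiose is absent, so PurS is active.
Indole is absent, so SibR is active.
Fe²⁺ is present, so NolU is inactive.
Required activator NolU is absent, so *irpT* is not transcribed.
So IrpT is not produced.
With repressor PurS bound, *yilK* is not transcribed.
→ *yilK* is OFF in A.
Condition B:
Cellobiose is present, so PurS is inactive.
Indole is present, so SibR is inactive.
Fe²⁺ is absent, so NolU is active.
No repressor is bound and NolU is active, so *irpT* is transcribed.
So IrpT is produced and active.
No repressor is bound and IrpT is active, so *yilK* is transcribed.
→ *yilK* is ON in B.

B only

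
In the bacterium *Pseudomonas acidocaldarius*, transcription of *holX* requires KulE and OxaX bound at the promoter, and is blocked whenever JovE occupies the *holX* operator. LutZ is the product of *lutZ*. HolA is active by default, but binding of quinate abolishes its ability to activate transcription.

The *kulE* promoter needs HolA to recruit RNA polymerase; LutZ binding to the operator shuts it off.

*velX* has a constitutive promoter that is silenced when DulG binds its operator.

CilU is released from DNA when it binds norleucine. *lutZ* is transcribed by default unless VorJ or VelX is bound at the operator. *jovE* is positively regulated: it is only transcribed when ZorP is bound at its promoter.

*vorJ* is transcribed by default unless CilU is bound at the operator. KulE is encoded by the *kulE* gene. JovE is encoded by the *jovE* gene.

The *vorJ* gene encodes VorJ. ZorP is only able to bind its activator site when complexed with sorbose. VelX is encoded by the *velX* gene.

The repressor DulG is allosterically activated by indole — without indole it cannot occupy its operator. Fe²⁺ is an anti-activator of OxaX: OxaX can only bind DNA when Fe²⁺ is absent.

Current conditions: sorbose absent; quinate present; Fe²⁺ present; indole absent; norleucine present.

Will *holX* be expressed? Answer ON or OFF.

Sorbose is absent, so ZorP is inactive.
Required activator ZorP is absent, so *jovE* is not transcribed.
So JovE is not produced.
Norleucine is present, so CilU is inactive.
With no repressor bound, *vorJ* is transcribed.
So VorJ is produced and active.
Indole is absent, so DulG is inactive.
With no repressor bound, *velX* is transcribed.
So VelX is produced and active.
With repressor VorJ bound, *lutZ* is not transcribed.
So LutZ is not produced.
Quinate is present, so HolA is inactive.
Required activator HolA is absent, so *kulE* is not transcribed.
So KulE is not produced.
Fe²⁺ is present, so OxaX is inactive.
Required activator KulE is absent, so *holX* is not transcribed.

OFF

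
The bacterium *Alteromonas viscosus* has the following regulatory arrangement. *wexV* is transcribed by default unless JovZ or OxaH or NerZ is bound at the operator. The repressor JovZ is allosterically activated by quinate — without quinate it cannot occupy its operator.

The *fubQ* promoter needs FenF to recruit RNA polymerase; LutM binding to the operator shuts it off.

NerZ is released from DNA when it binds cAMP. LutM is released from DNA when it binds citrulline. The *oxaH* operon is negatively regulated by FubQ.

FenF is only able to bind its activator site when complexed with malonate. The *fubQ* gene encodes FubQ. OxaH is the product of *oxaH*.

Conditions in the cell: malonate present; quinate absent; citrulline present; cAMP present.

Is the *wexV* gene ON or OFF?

Quinate is absent, so JovZ is inactive.
Citrulline is present, so LutM is inactive.
Malonate is present, so FenF is active.
No repressor is bound and FenF is active, so *fubQ* is transcribed.
So FubQ is produced and active.
With repressor FubQ bound, *oxaH* is not transcribed.
So OxaH is not produced.
cAMP is present, so NerZ is inactive.
With no repressor bound, *wexV* is transcribed.

ON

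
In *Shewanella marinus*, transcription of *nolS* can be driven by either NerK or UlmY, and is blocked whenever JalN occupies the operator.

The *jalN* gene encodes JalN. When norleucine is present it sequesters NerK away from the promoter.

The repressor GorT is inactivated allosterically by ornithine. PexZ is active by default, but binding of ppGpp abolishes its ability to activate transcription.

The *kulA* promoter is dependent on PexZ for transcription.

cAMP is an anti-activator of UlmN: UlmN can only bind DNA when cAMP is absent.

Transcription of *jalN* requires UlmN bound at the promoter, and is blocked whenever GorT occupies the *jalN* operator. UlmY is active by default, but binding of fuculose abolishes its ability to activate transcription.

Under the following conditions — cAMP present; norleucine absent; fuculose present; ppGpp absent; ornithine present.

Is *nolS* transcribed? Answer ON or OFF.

Norleucine is absent, so NerK is active.
Fuculose is present, so UlmY is inactive.
cAMP is present, so UlmN is inactive.
Ornithine is present, so GorT is inactive.
Required activator UlmN is absent, so *jalN* is not transcribed.
So JalN is not produced.
Activator NerK is present, so *nolS* is transcribed.

ON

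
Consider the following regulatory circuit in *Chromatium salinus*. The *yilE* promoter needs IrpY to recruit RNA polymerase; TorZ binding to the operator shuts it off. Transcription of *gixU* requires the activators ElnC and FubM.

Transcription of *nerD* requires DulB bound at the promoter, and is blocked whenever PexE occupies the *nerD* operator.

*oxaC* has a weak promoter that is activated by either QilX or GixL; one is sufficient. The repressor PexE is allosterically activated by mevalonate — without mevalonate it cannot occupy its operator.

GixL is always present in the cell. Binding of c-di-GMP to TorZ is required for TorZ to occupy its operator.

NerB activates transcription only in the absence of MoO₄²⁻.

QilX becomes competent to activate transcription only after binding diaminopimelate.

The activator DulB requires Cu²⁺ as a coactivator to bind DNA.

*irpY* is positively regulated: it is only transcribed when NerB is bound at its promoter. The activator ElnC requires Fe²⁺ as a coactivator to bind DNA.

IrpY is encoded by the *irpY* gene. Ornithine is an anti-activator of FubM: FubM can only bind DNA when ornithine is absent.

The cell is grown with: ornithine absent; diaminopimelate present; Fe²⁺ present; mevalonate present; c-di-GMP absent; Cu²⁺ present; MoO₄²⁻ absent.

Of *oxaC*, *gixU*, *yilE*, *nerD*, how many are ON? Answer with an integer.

Diaminopimelate is present, so QilX is active.
GixL is produced constitutively and is active.
Activator QilX is present, so *oxaC* is transcribed.
→ *oxaC* is ON.
Fe²⁺ is present, so ElnC is active.
Ornithine is absent, so FubM is active.
No repressor is bound and ElnC and FubM are active, so *gixU* is transcribed.
→ *gixU* is ON.
c-di-GMP is absent, so TorZ is inactive.
MoO₄²⁻ is absent, so NerB is active.
No repressor is bound and NerB is active, so *irpY* is transcribed.
So IrpY is produced and active.
No repressor is bound and IrpY is active, so *yilE* is transcribed.
→ *yilE* is ON.
Mevalonate is present, so PexE is active.
Cu²⁺ is present, so DulB is active.
With repressor PexE bound, *nerD* is not transcribed.
→ *nerD* is OFF.
3 of the 4 genes are transcribed.

3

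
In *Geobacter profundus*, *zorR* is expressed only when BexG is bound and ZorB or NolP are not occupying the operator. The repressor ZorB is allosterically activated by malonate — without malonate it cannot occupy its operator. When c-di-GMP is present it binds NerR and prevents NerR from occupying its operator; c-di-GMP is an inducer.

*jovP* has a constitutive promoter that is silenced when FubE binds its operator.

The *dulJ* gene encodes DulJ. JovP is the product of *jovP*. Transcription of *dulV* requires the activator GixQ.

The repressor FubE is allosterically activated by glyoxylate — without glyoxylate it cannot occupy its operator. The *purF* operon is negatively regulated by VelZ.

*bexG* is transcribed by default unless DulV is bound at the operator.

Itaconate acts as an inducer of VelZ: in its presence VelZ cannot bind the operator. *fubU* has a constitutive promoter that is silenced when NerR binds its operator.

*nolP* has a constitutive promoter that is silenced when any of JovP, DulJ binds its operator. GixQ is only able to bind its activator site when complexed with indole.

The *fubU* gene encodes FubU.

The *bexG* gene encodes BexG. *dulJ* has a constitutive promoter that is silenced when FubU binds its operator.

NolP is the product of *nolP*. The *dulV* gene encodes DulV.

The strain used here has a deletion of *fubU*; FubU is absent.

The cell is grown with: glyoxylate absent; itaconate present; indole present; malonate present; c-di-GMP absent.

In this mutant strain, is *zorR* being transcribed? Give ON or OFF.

OFF

Indole is present, so GixQ is active.
No repressor is bound and GixQ is active, so *dulV* is transcribed.
So DulV is produced and active.
With repressor DulV bound, *bexG* is not transcribed.
So BexG is not produced.
Malonate is present, so ZorB is active.
Glyoxylate is absent, so FubE is inactive.
With no repressor bound, *jovP* is transcribed.
So JovP is produced and active.
FubU is non-functional in this strain, so it has no effect.
With no repressor bound, *dulJ* is transcribed.
So DulJ is produced and active.
With repressor JovP bound, *nolP* is not transcribed.
So NolP is not produced.
With repressor ZorB bound, *zorR* is not transcribed.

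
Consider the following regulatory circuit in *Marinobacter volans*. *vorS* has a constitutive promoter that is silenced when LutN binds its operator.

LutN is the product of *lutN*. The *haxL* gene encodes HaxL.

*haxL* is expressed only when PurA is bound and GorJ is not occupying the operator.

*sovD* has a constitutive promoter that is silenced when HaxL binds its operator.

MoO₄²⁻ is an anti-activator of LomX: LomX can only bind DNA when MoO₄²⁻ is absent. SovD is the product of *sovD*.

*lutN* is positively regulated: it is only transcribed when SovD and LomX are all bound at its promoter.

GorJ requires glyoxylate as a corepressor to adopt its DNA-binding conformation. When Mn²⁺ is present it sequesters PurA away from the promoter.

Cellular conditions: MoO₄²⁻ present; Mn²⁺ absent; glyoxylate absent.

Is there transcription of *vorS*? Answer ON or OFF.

ON

Glyoxylate is absent, so GorJ is inactive.
Mn²⁺ is absent, so PurA is active.
No repressor is bound and PurA is active, so *haxL* is transcribed.
So HaxL is produced and active.
With repressor HaxL bound, *sovD* is not transcribed.
So SovD is not produced.
MoO₄²⁻ is present, so LomX is inactive.
Required activator SovD is absent, so *lutN* is not transcribed.
So LutN is not produced.
With no repressor bound, *vorS* is transcribed.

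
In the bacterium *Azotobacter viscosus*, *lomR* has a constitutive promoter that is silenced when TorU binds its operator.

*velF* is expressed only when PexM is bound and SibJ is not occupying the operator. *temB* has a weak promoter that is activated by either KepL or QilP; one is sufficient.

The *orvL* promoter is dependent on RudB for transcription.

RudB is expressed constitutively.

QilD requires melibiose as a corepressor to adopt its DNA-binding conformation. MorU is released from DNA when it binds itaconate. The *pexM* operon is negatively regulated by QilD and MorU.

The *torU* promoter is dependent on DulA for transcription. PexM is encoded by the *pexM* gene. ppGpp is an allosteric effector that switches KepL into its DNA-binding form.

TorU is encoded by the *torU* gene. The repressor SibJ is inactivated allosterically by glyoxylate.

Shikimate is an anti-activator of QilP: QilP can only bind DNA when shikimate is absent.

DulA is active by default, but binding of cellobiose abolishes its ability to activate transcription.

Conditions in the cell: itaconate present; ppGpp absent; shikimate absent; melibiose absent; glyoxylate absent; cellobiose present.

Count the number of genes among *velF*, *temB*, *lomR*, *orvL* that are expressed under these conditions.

Melibiose is absent, so QilD is inactive.
Itaconate is present, so MorU is inactive.
With no repressor bound, *pexM* is transcribed.
So PexM is produced and active.
Glyoxylate is absent, so SibJ is active.
With repressor SibJ bound, *velF* is not transcribed.
→ *velF* is OFF.
ppGpp is absent, so KepL is inactive.
Shikimate is absent, so QilP is active.
Activator QilP is present, so *temB* is transcribed.
→ *temB* is ON.
Cellobiose is present, so DulA is inactive.
Required activator DulA is absent, so *torU* is not transcribed.
So TorU is not produced.
With no repressor bound, *lomR* is transcribed.
→ *lomR* is ON.
RudB is produced constitutively and is active.
No repressor is bound and RudB is active, so *orvL* is transcribed.
→ *orvL* is ON.
3 of the 4 genes are transcribed.

3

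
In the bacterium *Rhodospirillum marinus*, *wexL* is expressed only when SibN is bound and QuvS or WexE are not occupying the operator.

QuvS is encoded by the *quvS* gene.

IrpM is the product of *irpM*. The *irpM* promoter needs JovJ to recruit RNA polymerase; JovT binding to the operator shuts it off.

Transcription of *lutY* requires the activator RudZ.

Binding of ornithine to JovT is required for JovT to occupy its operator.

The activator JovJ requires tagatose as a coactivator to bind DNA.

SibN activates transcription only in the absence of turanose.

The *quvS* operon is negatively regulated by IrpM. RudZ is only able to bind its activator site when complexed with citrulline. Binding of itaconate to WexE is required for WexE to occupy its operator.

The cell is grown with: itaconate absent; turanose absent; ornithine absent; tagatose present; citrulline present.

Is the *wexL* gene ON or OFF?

ON

Turanose is absent, so SibN is active.
Tagatose is present, so JovJ is active.
Ornithine is absent, so JovT is inactive.
No repressor is bound and JovJ is active, so *irpM* is transcribed.
So IrpM is produced and active.
With repressor IrpM bound, *quvS* is not transcribed.
So QuvS is not produced.
Itaconate is absent, so WexE is inactive.
No repressor is bound and SibN is active, so *wexL* is transcribed.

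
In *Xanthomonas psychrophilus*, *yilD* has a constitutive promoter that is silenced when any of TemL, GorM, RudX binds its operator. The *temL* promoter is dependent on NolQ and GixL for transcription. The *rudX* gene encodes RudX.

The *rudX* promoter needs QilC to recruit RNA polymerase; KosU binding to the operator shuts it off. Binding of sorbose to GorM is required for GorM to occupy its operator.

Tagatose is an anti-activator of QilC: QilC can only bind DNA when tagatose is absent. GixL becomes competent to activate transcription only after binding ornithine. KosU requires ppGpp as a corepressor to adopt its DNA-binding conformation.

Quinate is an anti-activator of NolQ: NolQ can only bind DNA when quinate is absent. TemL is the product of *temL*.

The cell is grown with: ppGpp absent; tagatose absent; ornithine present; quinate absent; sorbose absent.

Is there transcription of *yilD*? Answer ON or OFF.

Quinate is absent, so NolQ is active.
Ornithine is present, so GixL is active.
No repressor is bound and NolQ and GixL are active, so *temL* is transcribed.
So TemL is produced and active.
Sorbose is absent, so GorM is inactive.
Tagatose is absent, so QilC is active.
ppGpp is absent, so KosU is inactive.
No repressor is bound and QilC is active, so *rudX* is transcribed.
So RudX is produced and active.
With repressor TemL bound, *yilD* is not transcribed.

OFF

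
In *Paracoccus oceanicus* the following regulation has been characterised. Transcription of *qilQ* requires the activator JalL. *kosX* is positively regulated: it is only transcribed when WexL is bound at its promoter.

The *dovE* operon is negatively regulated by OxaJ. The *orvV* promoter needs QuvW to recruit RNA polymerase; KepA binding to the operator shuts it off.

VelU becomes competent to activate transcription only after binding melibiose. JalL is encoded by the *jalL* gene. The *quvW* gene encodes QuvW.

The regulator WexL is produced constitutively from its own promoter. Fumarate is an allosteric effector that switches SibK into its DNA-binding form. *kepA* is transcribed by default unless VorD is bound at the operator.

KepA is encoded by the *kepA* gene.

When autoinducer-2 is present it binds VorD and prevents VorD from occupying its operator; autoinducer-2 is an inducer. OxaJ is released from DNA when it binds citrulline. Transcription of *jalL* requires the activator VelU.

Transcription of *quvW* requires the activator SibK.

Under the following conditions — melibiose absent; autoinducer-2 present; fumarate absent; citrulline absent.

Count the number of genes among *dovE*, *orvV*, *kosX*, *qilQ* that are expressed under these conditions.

1

Citrulline is absent, so OxaJ is active.
With repressor OxaJ bound, *dovE* is not transcribed.
→ *dovE* is OFF.
Fumarate is absent, so SibK is inactive.
Required activator SibK is absent, so *quvW* is not transcribed.
So QuvW is not produced.
Autoinducer-2 is present, so VorD is inactive.
With no repressor bound, *kepA* is transcribed.
So KepA is produced and active.
With repressor KepA bound, *orvV* is not transcribed.
→ *orvV* is OFF.
WexL is produced constitutively and is active.
No repressor is bound and WexL is active, so *kosX* is transcribed.
→ *kosX* is ON.
Melibiose is absent, so VelU is inactive.
Required activator VelU is absent, so *jalL* is not transcribed.
So JalL is not produced.
Required activator JalL is absent, so *qilQ* is not transcribed.
→ *qilQ* is OFF.
1 of the 4 genes is transcribed.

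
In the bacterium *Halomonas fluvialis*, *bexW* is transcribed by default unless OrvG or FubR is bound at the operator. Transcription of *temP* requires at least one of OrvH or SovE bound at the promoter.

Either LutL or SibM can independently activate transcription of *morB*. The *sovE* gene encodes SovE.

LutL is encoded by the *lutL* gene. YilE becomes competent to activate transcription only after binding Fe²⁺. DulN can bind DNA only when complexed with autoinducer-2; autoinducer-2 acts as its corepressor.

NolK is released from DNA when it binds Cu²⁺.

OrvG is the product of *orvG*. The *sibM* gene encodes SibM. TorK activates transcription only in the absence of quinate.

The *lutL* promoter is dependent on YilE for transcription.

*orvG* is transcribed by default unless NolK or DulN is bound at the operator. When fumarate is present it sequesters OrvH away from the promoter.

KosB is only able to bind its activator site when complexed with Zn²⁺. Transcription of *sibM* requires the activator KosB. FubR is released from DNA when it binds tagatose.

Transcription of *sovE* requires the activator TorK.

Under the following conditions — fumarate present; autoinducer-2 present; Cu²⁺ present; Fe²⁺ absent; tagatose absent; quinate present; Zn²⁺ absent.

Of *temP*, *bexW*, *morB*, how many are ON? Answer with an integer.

Fumarate is present, so OrvH is inactive.
Quinate is present, so TorK is inactive.
Required activator TorK is absent, so *sovE* is not transcribed.
So SovE is not produced.
No activator is available at the *temP* promoter, so *temP* is not transcribed.
→ *temP* is OFF.
Cu²⁺ is present, so NolK is inactive.
Autoinducer-2 is present, so DulN is active.
With repressor DulN bound, *orvG* is not transcribed.
So OrvG is not produced.
Tagatose is absent, so FubR is active.
With repressor FubR bound, *bexW* is not transcribed.
→ *bexW* is OFF.
Fe²⁺ is absent, so YilE is inactive.
Required activator YilE is absent, so *lutL* is not transcribed.
So LutL is not produced.
Zn²⁺ is absent, so KosB is inactive.
Required activator KosB is absent, so *sibM* is not transcribed.
So SibM is not produced.
No activator is available at the *morB* promoter, so *morB* is not transcribed.
→ *morB* is OFF.
0 of the 3 genes are transcribed.

0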